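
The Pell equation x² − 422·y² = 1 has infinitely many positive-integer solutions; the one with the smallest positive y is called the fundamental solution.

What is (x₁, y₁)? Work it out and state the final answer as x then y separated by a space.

d=422: √d = [20; 1,1,5,2,1,…,1,1,40] (ℓ=14, even), read p_13/q_13
i=0: a=20 ⇒ p=20, q=1
…
i=5: a=1 ⇒ p=719, q=35
…
i=7: a=20 ⇒ p=53719, q=2615
i=8: a=3 ⇒ p=163807, q=7974
i=9: a=1 ⇒ p=217526, q=10589
i=10: a=2 ⇒ p=598859, q=29152
…
i=12: a=1 ⇒ p=3810680, q=185501
i=13: a=1 ⇒ p=7022501, q=341850
fundamental: x₁=7022501, y₁=341850  (since 49315520295001 − 422·116861422500 = 1)

7022501 341850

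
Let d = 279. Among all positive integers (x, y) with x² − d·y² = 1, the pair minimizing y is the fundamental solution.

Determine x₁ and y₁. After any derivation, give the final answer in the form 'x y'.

1520 91

√279 = [16; 1,2,2,1,2,2,1,32, …], period ℓ=8 (even) → k=7
step 0: (16, 1)  from 16·(1,0) + (0,1)
step 1: (17, 1)  from 1·(16,1) + (1,0)
step 2: (50, 3)  from 2·(17,1) + (16,1)
step 3: (117, 7)  from 2·(50,3) + (17,1)
step 4: (167, 10)  from 1·(117,7) + (50,3)
step 5: (451, 27)  from 2·(167,10) + (117,7)
step 6: (1069, 64)  from 2·(451,27) + (167,10)
step 7: (1520, 91)  from 1·(1069,64) + (451,27)
fundamental: x₁=1520, y₁=91  (since 2310400 − 279·8281 = 1)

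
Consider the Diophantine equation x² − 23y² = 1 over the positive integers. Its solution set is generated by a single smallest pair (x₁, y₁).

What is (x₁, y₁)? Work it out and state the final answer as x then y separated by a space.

[4; 1,3,1,8] for √23; ℓ=4 ⇒ convergent index 3
a_0=4:  p_0=4·1+0=4,  q_0=4·0+1=1
a_1=1:  p_1=1·4+1=5,  q_1=1·1+0=1
a_2=3:  p_2=3·5+4=19,  q_2=3·1+1=4
a_3=1:  p_3=1·19+5=24,  q_3=1·4+1=5
→ (24, 5).  Check: 24²=576, 23·5²=575, difference 1.

24 5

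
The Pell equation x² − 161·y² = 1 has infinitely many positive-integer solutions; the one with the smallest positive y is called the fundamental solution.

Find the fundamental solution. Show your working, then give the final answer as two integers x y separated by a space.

√161 = [12; 1,2,4,1,2,1,4,2,1,24, …], period ℓ=10 (even) → k=9
k=0  a_k=12  p_k/q_k = 12/1
k=1  a_k=1  p_k/q_k = 13/1
…
k=3  a_k=4  p_k/q_k = 165/13
…
k=6  a_k=1  p_k/q_k = 774/61
k=7  a_k=4  p_k/q_k = 3667/289
k=8  a_k=2  p_k/q_k = 8108/639
k=9  a_k=1  p_k/q_k = 11775/928
(x₁, y₁) = (11775, 928);  11775² − 161·928² = 1 ✓

11775 928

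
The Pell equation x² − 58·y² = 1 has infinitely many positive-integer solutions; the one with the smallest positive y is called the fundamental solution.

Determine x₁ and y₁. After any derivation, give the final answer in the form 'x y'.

[7; 1,1,1,1,1,1,14] for √58; ℓ=7 ⇒ convergent index 13
step 0: (7, 1)  from 7·(1,0) + (0,1)
step 1: (8, 1)  from 1·(7,1) + (1,0)
step 2: (15, 2)  from 1·(8,1) + (7,1)
step 3: (23, 3)  from 1·(15,2) + (8,1)
step 4: (38, 5)  from 1·(23,3) + (15,2)
step 5: (61, 8)  from 1·(38,5) + (23,3)
…
step 10: (4539, 596)  from 1·(2993,393) + (1546,203)
…
step 12: (12071, 1585)  from 1·(7532,989) + (4539,596)
step 13: (19603, 2574)  from 1·(12071,1585) + (7532,989)
fundamental: x₁=19603, y₁=2574  (since 384277609 − 58·6625476 = 1)

19603 2574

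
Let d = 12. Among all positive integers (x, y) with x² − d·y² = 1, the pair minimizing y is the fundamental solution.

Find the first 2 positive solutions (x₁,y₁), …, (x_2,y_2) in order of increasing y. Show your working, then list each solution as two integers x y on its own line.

√12 → a₀=3, period (2,6); ℓ=2 even so k=1
k=0  a_k=3  p_k/q_k = 3/1
k=1  a_k=2  p_k/q_k = 7/2
(x₁, y₁) = (7, 2);  7² − 12·2² = 1 ✓
n=2: (7,2)∘(7,2) = (7·7+12·2·2, 7·2+2·7) = (97,28)

7 2
97 28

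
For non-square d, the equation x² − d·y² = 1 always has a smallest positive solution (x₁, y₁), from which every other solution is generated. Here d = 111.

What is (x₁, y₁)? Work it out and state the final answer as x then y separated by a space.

[10; 1,1,6,1,1,20] for √111; ℓ=6 ⇒ convergent index 5
i=0: a=10 ⇒ p=10, q=1
i=1: a=1 ⇒ p=11, q=1
…
i=3: a=6 ⇒ p=137, q=13
i=4: a=1 ⇒ p=158, q=15
i=5: a=1 ⇒ p=295, q=28
→ (295, 28).  Check: 295²=87025, 111·28²=87024, difference 1.

295 28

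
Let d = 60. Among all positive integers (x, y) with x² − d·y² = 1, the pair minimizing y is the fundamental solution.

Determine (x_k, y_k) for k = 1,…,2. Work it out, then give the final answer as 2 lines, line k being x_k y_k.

d=60: √d = [7; 1,2,1,14] (ℓ=4, even), read p_3/q_3
k=0  a_k=7  p_k/q_k = 7/1
k=1  a_k=1  p_k/q_k = 8/1
k=2  a_k=2  p_k/q_k = 23/3
k=3  a_k=1  p_k/q_k = 31/4
→ (31, 4).  Check: 31²=961, 60·4²=960, difference 1.
(31+4√60)^2 = 1921 + 248√60

31 4
1921 248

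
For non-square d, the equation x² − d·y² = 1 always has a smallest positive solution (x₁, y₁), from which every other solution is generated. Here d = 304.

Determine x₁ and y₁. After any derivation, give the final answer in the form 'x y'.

57799 3315

√304 = [17; 2,3,2,1,1,1,1,1,2,3,2,34, …], period ℓ=12 (even) → k=11
step 0: (17, 1)  from 17·(1,0) + (0,1)
…
step 4: (401, 23)  from 1·(279,16) + (122,7)
…
step 6: (1081, 62)  from 1·(680,39) + (401,23)
…
step 9: (7445, 427)  from 2·(2842,163) + (1761,101)
step 10: (25177, 1444)  from 3·(7445,427) + (2842,163)
step 11: (57799, 3315)  from 2·(25177,1444) + (7445,427)
(x₁, y₁) = (57799, 3315);  57799² − 304·3315² = 1 ✓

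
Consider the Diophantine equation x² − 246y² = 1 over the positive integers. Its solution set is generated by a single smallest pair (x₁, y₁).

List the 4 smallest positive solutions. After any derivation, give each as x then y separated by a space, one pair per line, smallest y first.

88805 5662
15772656049 1005627820
2801381440774085 178609557104538
497553357680112580801 31722843436331366360

d=246: √d = [15; 1,2,5,1,14,1,5,2,1,30] (ℓ=10, even), read p_9/q_9
a_0=15:  p_0=15·1+0=15,  q_0=15·0+1=1
a_1=1:  p_1=1·15+1=16,  q_1=1·1+0=1
a_2=2:  p_2=2·16+15=47,  q_2=2·1+1=3
a_3=5:  p_3=5·47+16=251,  q_3=5·3+1=16
a_4=1:  p_4=1·251+47=298,  q_4=1·16+3=19
…
a_7=5:  p_7=5·4721+4423=28028,  q_7=5·301+282=1787
a_8=2:  p_8=2·28028+4721=60777,  q_8=2·1787+301=3875
a_9=1:  p_9=1·60777+28028=88805,  q_9=1·3875+1787=5662
→ (88805, 5662).  Check: 88805²=7886328025, 246·5662²=7886328024, difference 1.
(88805+5662√246)^2 = 15772656049 + 1005627820√246
(88805+5662√246)^3 = 2801381440774085 + 178609557104538√246
(88805+5662√246)^4 = 497553357680112580801 + 31722843436331366360√246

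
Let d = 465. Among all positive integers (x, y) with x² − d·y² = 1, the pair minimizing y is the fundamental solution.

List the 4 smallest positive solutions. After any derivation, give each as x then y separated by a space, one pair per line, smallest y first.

√465 → a₀=21, period (1,1,3,2,2,2,3,1,1,42); ℓ=10 even so k=9
k=0  a_k=21  p_k/q_k = 21/1
…
k=2  a_k=1  p_k/q_k = 43/2
k=3  a_k=3  p_k/q_k = 151/7
k=4  a_k=2  p_k/q_k = 345/16
…
k=6  a_k=2  p_k/q_k = 2027/94
k=7  a_k=3  p_k/q_k = 6922/321
k=8  a_k=1  p_k/q_k = 8949/415
k=9  a_k=1  p_k/q_k = 15871/736
→ (15871, 736).  Check: 15871²=251888641, 465·736²=251888640, difference 1.
(x_2, y_2) = (15871·15871 + 465·736·736, 15871·736 + 736·15871) = (503777281, 23362112)
(x_3, y_3) = (15871·503777281 + 465·736·23362112, 15871·23362112 + 736·503777281) = (15990898437631, 741560158368)
(x_4, y_4) = (15871·15990898437631 + 465·736·741560158368, 15871·741560158368 + 736·15990898437631) = (507583097703505921, 23538602523554944)

15871 736
503777281 23362112
15990898437631 741560158368
507583097703505921 23538602523554944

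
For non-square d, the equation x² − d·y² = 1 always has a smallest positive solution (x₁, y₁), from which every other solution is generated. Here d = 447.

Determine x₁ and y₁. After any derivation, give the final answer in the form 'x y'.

√447 = [21; 7,42, …], period ℓ=2 (even) → k=1
i=0: a=21 ⇒ p=21, q=1
i=1: a=7 ⇒ p=148, q=7
→ (148, 7).  Check: 148²=21904, 447·7²=21903, difference 1.

148 7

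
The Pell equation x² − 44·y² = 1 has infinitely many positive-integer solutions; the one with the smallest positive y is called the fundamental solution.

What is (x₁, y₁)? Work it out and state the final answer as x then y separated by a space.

199 30

d=44: √d = [6; 1,1,1,2,1,1,1,12] (ℓ=8, even), read p_7/q_7
step 0: (6, 1)  from 6·(1,0) + (0,1)
step 1: (7, 1)  from 1·(6,1) + (1,0)
step 2: (13, 2)  from 1·(7,1) + (6,1)
…
step 5: (73, 11)  from 1·(53,8) + (20,3)
step 6: (126, 19)  from 1·(73,11) + (53,8)
step 7: (199, 30)  from 1·(126,19) + (73,11)
→ (199, 30).  Check: 199²=39601, 44·30²=39600, difference 1.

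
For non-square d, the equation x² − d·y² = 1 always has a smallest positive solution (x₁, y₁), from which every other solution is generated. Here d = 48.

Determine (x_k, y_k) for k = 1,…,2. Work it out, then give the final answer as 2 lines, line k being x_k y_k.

7 1
97 14

√48 → a₀=6, period (1,12); ℓ=2 even so k=1
i=0: a=6 ⇒ p=6, q=1
i=1: a=1 ⇒ p=7, q=1
fundamental: x₁=7, y₁=1  (since 49 − 48·1 = 1)
(7+1√48)^2 = 97 + 14√48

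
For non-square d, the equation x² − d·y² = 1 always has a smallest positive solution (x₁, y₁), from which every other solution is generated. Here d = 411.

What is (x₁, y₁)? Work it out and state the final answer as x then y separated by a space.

[20; 3,1,1,1,19,1,1,1,3,40] for √411; ℓ=10 ⇒ convergent index 9
k=0  a_k=20  p_k/q_k = 20/1
…
k=6  a_k=1  p_k/q_k = 4602/227
…
k=8  a_k=1  p_k/q_k = 13583/670
k=9  a_k=3  p_k/q_k = 49730/2453
fundamental: x₁=49730, y₁=2453  (since 2473072900 − 411·6017209 = 1)

49730 2453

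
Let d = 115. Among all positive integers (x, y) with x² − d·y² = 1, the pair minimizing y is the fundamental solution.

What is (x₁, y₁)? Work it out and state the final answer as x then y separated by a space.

√115 = [10; 1,2,1,1,1,1,1,2,1,20, …], period ℓ=10 (even) → k=9
i=0: a=10 ⇒ p=10, q=1
i=1: a=1 ⇒ p=11, q=1
…
i=3: a=1 ⇒ p=43, q=4
…
i=8: a=2 ⇒ p=815, q=76
i=9: a=1 ⇒ p=1126, q=105
(x₁, y₁) = (1126, 105);  1126² − 115·105² = 1 ✓

1126 105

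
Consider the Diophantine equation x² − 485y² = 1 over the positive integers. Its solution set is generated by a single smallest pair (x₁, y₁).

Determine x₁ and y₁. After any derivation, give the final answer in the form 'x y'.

d=485: √d = [22; 44] (ℓ=1, odd), read p_1/q_1
a_0=22:  p_0=22·1+0=22,  q_0=22·0+1=1
a_1=44:  p_1=44·22+1=969,  q_1=44·1+0=44
(x₁, y₁) = (969, 44);  969² − 485·44² = 1 ✓

969 44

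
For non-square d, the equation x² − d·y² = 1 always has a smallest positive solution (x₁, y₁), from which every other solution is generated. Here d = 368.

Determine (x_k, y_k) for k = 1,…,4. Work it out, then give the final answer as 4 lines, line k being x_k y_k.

√368 = [19; 5,2,5,38, …], period ℓ=4 (even) → k=3
i=0: a=19 ⇒ p=19, q=1
…
i=2: a=2 ⇒ p=211, q=11
i=3: a=5 ⇒ p=1151, q=60
(x₁, y₁) = (1151, 60);  1151² − 368·60² = 1 ✓
(x_2, y_2) = (1151·1151 + 368·60·60, 1151·60 + 60·1151) = (2649601, 138120)
(x_3, y_3) = (1151·2649601 + 368·60·138120, 1151·138120 + 60·2649601) = (6099380351, 317952180)
(x_4, y_4) = (1151·6099380351 + 368·60·317952180, 1151·317952180 + 60·6099380351) = (14040770918401, 731925780240)

1151 60
2649601 138120
6099380351 317952180
14040770918401 731925780240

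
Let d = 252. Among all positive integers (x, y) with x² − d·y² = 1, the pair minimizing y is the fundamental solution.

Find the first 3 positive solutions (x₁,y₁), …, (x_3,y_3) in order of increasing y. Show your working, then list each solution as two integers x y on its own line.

d=252: √d = [15; 1,6,1,30] (ℓ=4, even), read p_3/q_3
i=0: a=15 ⇒ p=15, q=1
i=1: a=1 ⇒ p=16, q=1
i=2: a=6 ⇒ p=111, q=7
i=3: a=1 ⇒ p=127, q=8
fundamental: x₁=127, y₁=8  (since 16129 − 252·64 = 1)
k=2:  x_2 = 127·127+252·8·8 = 32257,  y_2 = 127·8+8·127 = 2032
k=3:  x_3 = 127·32257+252·8·2032 = 8193151,  y_3 = 127·2032+8·32257 = 516120

127 8
32257 2032
8193151 516120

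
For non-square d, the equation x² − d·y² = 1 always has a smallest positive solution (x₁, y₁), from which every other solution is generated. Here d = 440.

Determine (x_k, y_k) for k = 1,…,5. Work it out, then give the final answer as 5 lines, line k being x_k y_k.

21 1
881 42
36981 1763
1552321 74004
65160501 3106405

d=440: √d = [20; 1,40] (ℓ=2, even), read p_1/q_1
k=0  a_k=20  p_k/q_k = 20/1
k=1  a_k=1  p_k/q_k = 21/1
fundamental: x₁=21, y₁=1  (since 441 − 440·1 = 1)
k=2:  x_2 = 21·21+440·1·1 = 881,  y_2 = 21·1+1·21 = 42
k=3:  x_3 = 21·881+440·1·42 = 36981,  y_3 = 21·42+1·881 = 1763
k=4:  x_4 = 21·36981+440·1·1763 = 1552321,  y_4 = 21·1763+1·36981 = 74004
k=5:  x_5 = 21·1552321+440·1·74004 = 65160501,  y_5 = 21·74004+1·1552321 = 3106405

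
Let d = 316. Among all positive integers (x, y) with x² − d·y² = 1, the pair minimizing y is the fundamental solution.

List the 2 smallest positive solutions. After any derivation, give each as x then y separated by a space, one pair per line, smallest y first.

12799 720
327628801 18430560

[17; 1,3,2,8,2,3,1,34] for √316; ℓ=8 ⇒ convergent index 7
step 0: (17, 1)  from 17·(1,0) + (0,1)
step 1: (18, 1)  from 1·(17,1) + (1,0)
step 2: (71, 4)  from 3·(18,1) + (17,1)
…
step 4: (1351, 76)  from 8·(160,9) + (71,4)
step 5: (2862, 161)  from 2·(1351,76) + (160,9)
step 6: (9937, 559)  from 3·(2862,161) + (1351,76)
step 7: (12799, 720)  from 1·(9937,559) + (2862,161)
(x₁, y₁) = (12799, 720);  12799² − 316·720² = 1 ✓
(12799+720√316)^2 = 327628801 + 18430560√316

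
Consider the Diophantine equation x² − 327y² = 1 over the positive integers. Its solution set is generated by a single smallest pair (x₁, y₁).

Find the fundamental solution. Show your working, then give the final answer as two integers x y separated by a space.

217 12

d=327: √d = [18; 12,36] (ℓ=2, even), read p_1/q_1
a_0=18:  p_0=18·1+0=18,  q_0=18·0+1=1
a_1=12:  p_1=12·18+1=217,  q_1=12·1+0=12
(x₁, y₁) = (217, 12);  217² − 327·12² = 1 ✓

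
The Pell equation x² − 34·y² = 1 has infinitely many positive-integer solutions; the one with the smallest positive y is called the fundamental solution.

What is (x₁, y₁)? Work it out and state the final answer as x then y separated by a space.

[5; 1,4,1,10] for √34; ℓ=4 ⇒ convergent index 3
step 0: (5, 1)  from 5·(1,0) + (0,1)
step 1: (6, 1)  from 1·(5,1) + (1,0)
step 2: (29, 5)  from 4·(6,1) + (5,1)
step 3: (35, 6)  from 1·(29,5) + (6,1)
(x₁, y₁) = (35, 6);  35² − 34·6² = 1 ✓

35 6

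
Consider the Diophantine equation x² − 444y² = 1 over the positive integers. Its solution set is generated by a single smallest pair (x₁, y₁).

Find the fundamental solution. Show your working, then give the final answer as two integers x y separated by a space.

√444 = [21; 14,42, …], period ℓ=2 (even) → k=1
k=0  a_k=21  p_k/q_k = 21/1
k=1  a_k=14  p_k/q_k = 295/14
fundamental: x₁=295, y₁=14  (since 87025 − 444·196 = 1)

295 14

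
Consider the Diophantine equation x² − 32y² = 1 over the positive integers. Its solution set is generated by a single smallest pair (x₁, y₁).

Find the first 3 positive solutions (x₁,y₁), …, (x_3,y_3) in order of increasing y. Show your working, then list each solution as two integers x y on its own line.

17 3
577 102
19601 3465

[5; 1,1,1,10] for √32; ℓ=4 ⇒ convergent index 3
a_0=5:  p_0=5·1+0=5,  q_0=5·0+1=1
a_1=1:  p_1=1·5+1=6,  q_1=1·1+0=1
a_2=1:  p_2=1·6+5=11,  q_2=1·1+1=2
a_3=1:  p_3=1·11+6=17,  q_3=1·2+1=3
fundamental: x₁=17, y₁=3  (since 289 − 32·9 = 1)
(17+3√32)^2 = 577 + 102√32
(17+3√32)^3 = 19601 + 3465√32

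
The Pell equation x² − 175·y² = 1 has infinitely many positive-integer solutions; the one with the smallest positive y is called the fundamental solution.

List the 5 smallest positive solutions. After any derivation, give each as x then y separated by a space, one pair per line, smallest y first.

2024 153
8193151 619344
33165873224 2507104359
134255446617601 10148757825888
543466014742175624 41082169172090265

√175 = [13; 4,2,1,2,4,26, …], period ℓ=6 (even) → k=5
k=0  a_k=13  p_k/q_k = 13/1
…
k=3  a_k=1  p_k/q_k = 172/13
k=4  a_k=2  p_k/q_k = 463/35
k=5  a_k=4  p_k/q_k = 2024/153
→ (2024, 153).  Check: 2024²=4096576, 175·153²=4096575, difference 1.
(2024+153√175)^2 = 8193151 + 619344√175
(2024+153√175)^3 = 33165873224 + 2507104359√175
(2024+153√175)^4 = 134255446617601 + 10148757825888√175
(2024+153√175)^5 = 543466014742175624 + 41082169172090265√175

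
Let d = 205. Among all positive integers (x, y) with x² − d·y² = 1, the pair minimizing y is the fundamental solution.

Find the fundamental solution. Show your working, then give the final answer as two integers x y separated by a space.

39689 2772

√205 = [14; 3,6,1,4,1,6,3,28, …], period ℓ=8 (even) → k=7
step 0: (14, 1)  from 14·(1,0) + (0,1)
…
step 4: (1532, 107)  from 4·(315,22) + (272,19)
step 5: (1847, 129)  from 1·(1532,107) + (315,22)
step 6: (12614, 881)  from 6·(1847,129) + (1532,107)
step 7: (39689, 2772)  from 3·(12614,881) + (1847,129)
(x₁, y₁) = (39689, 2772);  39689² − 205·2772² = 1 ✓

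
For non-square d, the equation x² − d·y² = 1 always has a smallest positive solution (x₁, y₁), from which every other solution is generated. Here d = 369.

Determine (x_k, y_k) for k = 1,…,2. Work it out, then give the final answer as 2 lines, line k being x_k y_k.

8396801 437120
141012534067201 7340819306240

d=369: √d = [19; 4,1,3,2,7,4,7,2,3,1,4,38] (ℓ=12, even), read p_11/q_11
step 0: (19, 1)  from 19·(1,0) + (0,1)
…
step 3: (365, 19)  from 3·(96,5) + (77,4)
…
step 5: (6147, 320)  from 7·(826,43) + (365,19)
…
step 7: (184045, 9581)  from 7·(25414,1323) + (6147,320)
step 8: (393504, 20485)  from 2·(184045,9581) + (25414,1323)
step 9: (1364557, 71036)  from 3·(393504,20485) + (184045,9581)
step 10: (1758061, 91521)  from 1·(1364557,71036) + (393504,20485)
step 11: (8396801, 437120)  from 4·(1758061,91521) + (1364557,71036)
→ (8396801, 437120).  Check: 8396801²=70506267033601, 369·437120²=70506267033600, difference 1.
(8396801+437120√369)^2 = 141012534067201 + 7340819306240√369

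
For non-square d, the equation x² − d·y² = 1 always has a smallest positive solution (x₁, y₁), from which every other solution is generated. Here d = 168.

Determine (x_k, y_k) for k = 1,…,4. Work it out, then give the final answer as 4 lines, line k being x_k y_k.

13 1
337 26
8749 675
227137 17524

√168 → a₀=12, period (1,24); ℓ=2 even so k=1
step 0: (12, 1)  from 12·(1,0) + (0,1)
step 1: (13, 1)  from 1·(12,1) + (1,0)
→ (13, 1).  Check: 13²=169, 168·1²=168, difference 1.
n=2: (13,1)∘(13,1) = (13·13+168·1·1, 13·1+1·13) = (337,26)
n=3: (337,26)∘(13,1) = (13·337+168·1·26, 13·26+1·337) = (8749,675)
n=4: (8749,675)∘(13,1) = (13·8749+168·1·675, 13·675+1·8749) = (227137,17524)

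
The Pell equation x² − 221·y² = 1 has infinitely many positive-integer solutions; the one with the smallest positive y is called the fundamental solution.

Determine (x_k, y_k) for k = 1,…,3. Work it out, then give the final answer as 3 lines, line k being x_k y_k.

1665 112
5544449 372960
18463013505 1241956688

√221 → a₀=14, period (1,6,2,6,1,28); ℓ=6 even so k=5
a_0=14:  p_0=14·1+0=14,  q_0=14·0+1=1
a_1=1:  p_1=1·14+1=15,  q_1=1·1+0=1
a_2=6:  p_2=6·15+14=104,  q_2=6·1+1=7
…
a_4=6:  p_4=6·223+104=1442,  q_4=6·15+7=97
a_5=1:  p_5=1·1442+223=1665,  q_5=1·97+15=112
(x₁, y₁) = (1665, 112);  1665² − 221·112² = 1 ✓
k=2:  x_2 = 1665·1665+221·112·112 = 5544449,  y_2 = 1665·112+112·1665 = 372960
k=3:  x_3 = 1665·5544449+221·112·372960 = 18463013505,  y_3 = 1665·372960+112·5544449 = 1241956688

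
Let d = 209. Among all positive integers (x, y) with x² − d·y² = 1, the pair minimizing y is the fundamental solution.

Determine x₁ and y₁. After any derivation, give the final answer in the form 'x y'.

46551 3220

√209 = [14; 2,5,3,2,3,5,2,28, …], period ℓ=8 (even) → k=7
k=0  a_k=14  p_k/q_k = 14/1
…
k=3  a_k=3  p_k/q_k = 506/35
k=4  a_k=2  p_k/q_k = 1171/81
…
k=6  a_k=5  p_k/q_k = 21266/1471
k=7  a_k=2  p_k/q_k = 46551/3220
fundamental: x₁=46551, y₁=3220  (since 2166995601 − 209·10368400 = 1)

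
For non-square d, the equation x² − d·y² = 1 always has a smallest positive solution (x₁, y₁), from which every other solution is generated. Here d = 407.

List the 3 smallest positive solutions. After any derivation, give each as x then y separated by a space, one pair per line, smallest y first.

2663 132
14183137 703032
75539384999 3744348300

√407 = [20; 5,1,2,1,5,40, …], period ℓ=6 (even) → k=5
a_0=20:  p_0=20·1+0=20,  q_0=20·0+1=1
a_1=5:  p_1=5·20+1=101,  q_1=5·1+0=5
a_2=1:  p_2=1·101+20=121,  q_2=1·5+1=6
…
a_4=1:  p_4=1·343+121=464,  q_4=1·17+6=23
a_5=5:  p_5=5·464+343=2663,  q_5=5·23+17=132
→ (2663, 132).  Check: 2663²=7091569, 407·132²=7091568, difference 1.
n=2: (2663,132)∘(2663,132) = (2663·2663+407·132·132, 2663·132+132·2663) = (14183137,703032)
n=3: (14183137,703032)∘(2663,132) = (2663·14183137+407·132·703032, 2663·703032+132·14183137) = (75539384999,3744348300)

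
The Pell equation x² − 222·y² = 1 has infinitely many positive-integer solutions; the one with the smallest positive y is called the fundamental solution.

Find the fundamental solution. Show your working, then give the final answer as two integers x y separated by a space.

√222 = [14; 1,8,1,28, …], period ℓ=4 (even) → k=3
k=0  a_k=14  p_k/q_k = 14/1
k=1  a_k=1  p_k/q_k = 15/1
k=2  a_k=8  p_k/q_k = 134/9
k=3  a_k=1  p_k/q_k = 149/10
fundamental: x₁=149, y₁=10  (since 22201 − 222·100 = 1)

149 10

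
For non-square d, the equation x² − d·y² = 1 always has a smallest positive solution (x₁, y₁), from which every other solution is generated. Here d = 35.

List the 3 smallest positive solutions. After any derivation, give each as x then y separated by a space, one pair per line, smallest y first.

6 1
71 12
846 143

√35 → a₀=5, period (1,10); ℓ=2 even so k=1
step 0: (5, 1)  from 5·(1,0) + (0,1)
step 1: (6, 1)  from 1·(5,1) + (1,0)
(x₁, y₁) = (6, 1);  6² − 35·1² = 1 ✓
(6+1√35)^2 = 71 + 12√35
(6+1√35)^3 = 846 + 143√35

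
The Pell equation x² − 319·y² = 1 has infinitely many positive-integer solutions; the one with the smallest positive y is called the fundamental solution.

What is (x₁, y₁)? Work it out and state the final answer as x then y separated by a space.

12901780 722361

[17; 1,6,5,1,4,…,6,1,34] for √319; ℓ=14 ⇒ convergent index 13
i=0: a=17 ⇒ p=17, q=1
i=1: a=1 ⇒ p=18, q=1
…
i=4: a=1 ⇒ p=768, q=43
i=5: a=4 ⇒ p=3715, q=208
i=6: a=3 ⇒ p=11913, q=667
i=7: a=1 ⇒ p=15628, q=875
…
i=9: a=4 ⇒ p=250816, q=14043
…
i=12: a=6 ⇒ p=11102899, q=621643
i=13: a=1 ⇒ p=12901780, q=722361
(x₁, y₁) = (12901780, 722361);  12901780² − 319·722361² = 1 ✓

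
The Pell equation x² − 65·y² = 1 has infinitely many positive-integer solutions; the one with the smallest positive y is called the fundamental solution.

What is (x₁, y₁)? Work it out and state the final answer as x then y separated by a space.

129 16

√65 → a₀=8, period (16); ℓ=1 odd so k=1
a_0=8:  p_0=8·1+0=8,  q_0=8·0+1=1
a_1=16:  p_1=16·8+1=129,  q_1=16·1+0=16
(x₁, y₁) = (129, 16);  129² − 65·16² = 1 ✓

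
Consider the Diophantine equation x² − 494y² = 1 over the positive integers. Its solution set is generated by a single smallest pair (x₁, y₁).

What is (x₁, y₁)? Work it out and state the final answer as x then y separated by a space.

73035 3286

√494 → a₀=22, period (4,2,2,1,2,1,2,2,4,44); ℓ=10 even so k=9
step 0: (22, 1)  from 22·(1,0) + (0,1)
…
step 2: (200, 9)  from 2·(89,4) + (22,1)
step 3: (489, 22)  from 2·(200,9) + (89,4)
step 4: (689, 31)  from 1·(489,22) + (200,9)
step 5: (1867, 84)  from 2·(689,31) + (489,22)
…
step 7: (6979, 314)  from 2·(2556,115) + (1867,84)
step 8: (16514, 743)  from 2·(6979,314) + (2556,115)
step 9: (73035, 3286)  from 4·(16514,743) + (6979,314)
→ (73035, 3286).  Check: 73035²=5334111225, 494·3286²=5334111224, difference 1.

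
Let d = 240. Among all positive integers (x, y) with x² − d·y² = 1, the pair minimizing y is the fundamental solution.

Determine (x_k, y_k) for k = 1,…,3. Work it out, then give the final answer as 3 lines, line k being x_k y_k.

31 2
1921 124
119071 7686

√240 → a₀=15, period (2,30); ℓ=2 even so k=1
k=0  a_k=15  p_k/q_k = 15/1
k=1  a_k=2  p_k/q_k = 31/2
(x₁, y₁) = (31, 2);  31² − 240·2² = 1 ✓
(x_2, y_2) = (31·31 + 240·2·2, 31·2 + 2·31) = (1921, 124)
(x_3, y_3) = (31·1921 + 240·2·124, 31·124 + 2·1921) = (119071, 7686)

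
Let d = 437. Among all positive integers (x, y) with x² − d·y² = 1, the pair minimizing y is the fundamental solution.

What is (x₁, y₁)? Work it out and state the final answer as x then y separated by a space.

d=437: √d = [20; 1,9,2,9,1,40] (ℓ=6, even), read p_5/q_5
a_0=20:  p_0=20·1+0=20,  q_0=20·0+1=1
a_1=1:  p_1=1·20+1=21,  q_1=1·1+0=1
a_2=9:  p_2=9·21+20=209,  q_2=9·1+1=10
a_3=2:  p_3=2·209+21=439,  q_3=2·10+1=21
a_4=9:  p_4=9·439+209=4160,  q_4=9·21+10=199
a_5=1:  p_5=1·4160+439=4599,  q_5=1·199+21=220
fundamental: x₁=4599, y₁=220  (since 21150801 − 437·48400 = 1)

4599 220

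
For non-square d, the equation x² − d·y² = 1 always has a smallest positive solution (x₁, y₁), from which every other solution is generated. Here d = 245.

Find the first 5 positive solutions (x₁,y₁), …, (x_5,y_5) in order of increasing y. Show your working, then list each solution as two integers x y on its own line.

51841 3312
5374978561 343394784
557288527109761 35603857991376
57780789062419261441 3691479203918451648
5990827771012465337616001 382739946785069045776560

d=245: √d = [15; 1,1,1,7,6,7,1,1,1,30] (ℓ=10, even), read p_9/q_9
k=0  a_k=15  p_k/q_k = 15/1
…
k=4  a_k=7  p_k/q_k = 360/23
k=5  a_k=6  p_k/q_k = 2207/141
…
k=7  a_k=1  p_k/q_k = 18016/1151
k=8  a_k=1  p_k/q_k = 33825/2161
k=9  a_k=1  p_k/q_k = 51841/3312
fundamental: x₁=51841, y₁=3312  (since 2687489281 − 245·10969344 = 1)
(x_2, y_2) = (51841·51841 + 245·3312·3312, 51841·3312 + 3312·51841) = (5374978561, 343394784)
(x_3, y_3) = (51841·5374978561 + 245·3312·343394784, 51841·343394784 + 3312·5374978561) = (557288527109761, 35603857991376)
(x_4, y_4) = (51841·557288527109761 + 245·3312·35603857991376, 51841·35603857991376 + 3312·557288527109761) = (57780789062419261441, 3691479203918451648)
(x_5, y_5) = (51841·57780789062419261441 + 245·3312·3691479203918451648, 51841·3691479203918451648 + 3312·57780789062419261441) = (5990827771012465337616001, 382739946785069045776560)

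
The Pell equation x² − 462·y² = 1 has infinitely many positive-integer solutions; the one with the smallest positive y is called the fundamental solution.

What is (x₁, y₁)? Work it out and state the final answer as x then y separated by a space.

d=462: √d = [21; 2,42] (ℓ=2, even), read p_1/q_1
step 0: (21, 1)  from 21·(1,0) + (0,1)
step 1: (43, 2)  from 2·(21,1) + (1,0)
(x₁, y₁) = (43, 2);  43² − 462·2² = 1 ✓

43 2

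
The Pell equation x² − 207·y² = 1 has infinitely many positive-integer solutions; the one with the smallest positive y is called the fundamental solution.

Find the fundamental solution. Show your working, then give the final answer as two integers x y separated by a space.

1151 80

√207 → a₀=14, period (2,1,1,2,1,1,2,28); ℓ=8 even so k=7
i=0: a=14 ⇒ p=14, q=1
…
i=3: a=1 ⇒ p=72, q=5
i=4: a=2 ⇒ p=187, q=13
i=5: a=1 ⇒ p=259, q=18
i=6: a=1 ⇒ p=446, q=31
i=7: a=2 ⇒ p=1151, q=80
(x₁, y₁) = (1151, 80);  1151² − 207·80² = 1 ✓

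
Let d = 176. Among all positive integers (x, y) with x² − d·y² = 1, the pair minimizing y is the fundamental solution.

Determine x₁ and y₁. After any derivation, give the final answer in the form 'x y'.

199 15

√176 = [13; 3,1,3,26, …], period ℓ=4 (even) → k=3
k=0  a_k=13  p_k/q_k = 13/1
k=1  a_k=3  p_k/q_k = 40/3
k=2  a_k=1  p_k/q_k = 53/4
k=3  a_k=3  p_k/q_k = 199/15
(x₁, y₁) = (199, 15);  199² − 176·15² = 1 ✓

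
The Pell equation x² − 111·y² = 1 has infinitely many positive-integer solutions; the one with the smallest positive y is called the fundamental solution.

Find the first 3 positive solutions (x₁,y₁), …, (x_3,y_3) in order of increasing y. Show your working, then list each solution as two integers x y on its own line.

295 28
174049 16520
102688615 9746772

[10; 1,1,6,1,1,20] for √111; ℓ=6 ⇒ convergent index 5
k=0  a_k=10  p_k/q_k = 10/1
…
k=2  a_k=1  p_k/q_k = 21/2
k=3  a_k=6  p_k/q_k = 137/13
k=4  a_k=1  p_k/q_k = 158/15
k=5  a_k=1  p_k/q_k = 295/28
→ (295, 28).  Check: 295²=87025, 111·28²=87024, difference 1.
(295+28√111)^2 = 174049 + 16520√111
(295+28√111)^3 = 102688615 + 9746772√111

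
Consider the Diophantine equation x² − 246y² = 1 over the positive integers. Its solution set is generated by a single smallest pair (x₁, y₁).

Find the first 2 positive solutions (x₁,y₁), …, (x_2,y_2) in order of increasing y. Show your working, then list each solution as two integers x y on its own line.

[15; 1,2,5,1,14,1,5,2,1,30] for √246; ℓ=10 ⇒ convergent index 9
step 0: (15, 1)  from 15·(1,0) + (0,1)
…
step 2: (47, 3)  from 2·(16,1) + (15,1)
step 3: (251, 16)  from 5·(47,3) + (16,1)
step 4: (298, 19)  from 1·(251,16) + (47,3)
…
step 6: (4721, 301)  from 1·(4423,282) + (298,19)
step 7: (28028, 1787)  from 5·(4721,301) + (4423,282)
step 8: (60777, 3875)  from 2·(28028,1787) + (4721,301)
step 9: (88805, 5662)  from 1·(60777,3875) + (28028,1787)
→ (88805, 5662).  Check: 88805²=7886328025, 246·5662²=7886328024, difference 1.
n=2: (88805,5662)∘(88805,5662) = (88805·88805+246·5662·5662, 88805·5662+5662·88805) = (15772656049,1005627820)

88805 5662
15772656049 1005627820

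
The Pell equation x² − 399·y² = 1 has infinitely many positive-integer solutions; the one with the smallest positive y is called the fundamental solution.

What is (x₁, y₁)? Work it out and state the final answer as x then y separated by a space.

√399 → a₀=19, period (1,38); ℓ=2 even so k=1
k=0  a_k=19  p_k/q_k = 19/1
k=1  a_k=1  p_k/q_k = 20/1
→ (20, 1).  Check: 20²=400, 399·1²=399, difference 1.

20 1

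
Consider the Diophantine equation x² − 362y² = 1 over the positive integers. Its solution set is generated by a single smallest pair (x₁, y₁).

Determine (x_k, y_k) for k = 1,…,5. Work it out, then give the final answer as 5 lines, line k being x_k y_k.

√362 → a₀=19, period (38); ℓ=1 odd so k=1
k=0  a_k=19  p_k/q_k = 19/1
k=1  a_k=38  p_k/q_k = 723/38
fundamental: x₁=723, y₁=38  (since 522729 − 362·1444 = 1)
k=2:  x_2 = 723·723+362·38·38 = 1045457,  y_2 = 723·38+38·723 = 54948
k=3:  x_3 = 723·1045457+362·38·54948 = 1511730099,  y_3 = 723·54948+38·1045457 = 79454770
k=4:  x_4 = 723·1511730099+362·38·79454770 = 2185960677697,  y_4 = 723·79454770+38·1511730099 = 114891542472
k=5:  x_5 = 723·2185960677697+362·38·114891542472 = 3160897628219763,  y_5 = 723·114891542472+38·2185960677697 = 166133090959742

723 38
1045457 54948
1511730099 79454770
2185960677697 114891542472
3160897628219763 166133090959742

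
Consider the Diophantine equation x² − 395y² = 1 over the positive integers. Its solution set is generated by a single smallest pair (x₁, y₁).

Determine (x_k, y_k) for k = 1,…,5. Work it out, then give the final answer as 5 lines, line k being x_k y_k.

√395 → a₀=19, period (1,6,1,38); ℓ=4 even so k=3
i=0: a=19 ⇒ p=19, q=1
i=1: a=1 ⇒ p=20, q=1
i=2: a=6 ⇒ p=139, q=7
i=3: a=1 ⇒ p=159, q=8
fundamental: x₁=159, y₁=8  (since 25281 − 395·64 = 1)
(x_2, y_2) = (159·159 + 395·8·8, 159·8 + 8·159) = (50561, 2544)
(x_3, y_3) = (159·50561 + 395·8·2544, 159·2544 + 8·50561) = (16078239, 808984)
(x_4, y_4) = (159·16078239 + 395·8·808984, 159·808984 + 8·16078239) = (5112829441, 257254368)
(x_5, y_5) = (159·5112829441 + 395·8·257254368, 159·257254368 + 8·5112829441) = (1625863683999, 81806080040)

159 8
50561 2544
16078239 808984
5112829441 257254368
1625863683999 81806080040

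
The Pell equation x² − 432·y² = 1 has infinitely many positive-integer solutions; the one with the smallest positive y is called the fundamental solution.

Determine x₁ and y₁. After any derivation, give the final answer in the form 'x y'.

1351 65

d=432: √d = [20; 1,3,1,1,1,3,1,40] (ℓ=8, even), read p_7/q_7
a_0=20:  p_0=20·1+0=20,  q_0=20·0+1=1
a_1=1:  p_1=1·20+1=21,  q_1=1·1+0=1
a_2=3:  p_2=3·21+20=83,  q_2=3·1+1=4
…
a_4=1:  p_4=1·104+83=187,  q_4=1·5+4=9
…
a_6=3:  p_6=3·291+187=1060,  q_6=3·14+9=51
a_7=1:  p_7=1·1060+291=1351,  q_7=1·51+14=65
fundamental: x₁=1351, y₁=65  (since 1825201 − 432·4225 = 1)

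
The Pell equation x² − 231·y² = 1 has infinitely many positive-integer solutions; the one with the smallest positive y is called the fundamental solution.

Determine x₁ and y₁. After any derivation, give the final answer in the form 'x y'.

76 5

[15; 5,30] for √231; ℓ=2 ⇒ convergent index 1
k=0  a_k=15  p_k/q_k = 15/1
k=1  a_k=5  p_k/q_k = 76/5
fundamental: x₁=76, y₁=5  (since 5776 − 231·25 = 1)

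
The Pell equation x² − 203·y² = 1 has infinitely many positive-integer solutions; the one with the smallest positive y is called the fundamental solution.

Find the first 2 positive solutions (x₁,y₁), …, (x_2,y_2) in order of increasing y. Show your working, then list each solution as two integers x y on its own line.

√203 → a₀=14, period (4,28); ℓ=2 even so k=1
step 0: (14, 1)  from 14·(1,0) + (0,1)
step 1: (57, 4)  from 4·(14,1) + (1,0)
(x₁, y₁) = (57, 4);  57² − 203·4² = 1 ✓
n=2: (57,4)∘(57,4) = (57·57+203·4·4, 57·4+4·57) = (6497,456)

57 4
6497 456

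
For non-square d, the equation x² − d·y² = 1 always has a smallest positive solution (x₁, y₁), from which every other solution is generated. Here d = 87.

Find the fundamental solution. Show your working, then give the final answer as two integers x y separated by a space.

28 3

d=87: √d = [9; 3,18] (ℓ=2, even), read p_1/q_1
i=0: a=9 ⇒ p=9, q=1
i=1: a=3 ⇒ p=28, q=3
→ (28, 3).  Check: 28²=784, 87·3²=783, difference 1.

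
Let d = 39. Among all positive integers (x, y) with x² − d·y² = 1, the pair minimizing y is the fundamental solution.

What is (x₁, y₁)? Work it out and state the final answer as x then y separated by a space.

25 4

√39 → a₀=6, period (4,12); ℓ=2 even so k=1
step 0: (6, 1)  from 6·(1,0) + (0,1)
step 1: (25, 4)  from 4·(6,1) + (1,0)
(x₁, y₁) = (25, 4);  25² − 39·4² = 1 ✓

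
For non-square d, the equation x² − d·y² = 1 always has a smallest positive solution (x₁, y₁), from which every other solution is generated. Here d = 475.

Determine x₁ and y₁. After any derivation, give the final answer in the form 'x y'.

√475 = [21; 1,3,1,6,2,6,1,3,1,42, …], period ℓ=10 (even) → k=9
k=0  a_k=21  p_k/q_k = 21/1
…
k=2  a_k=3  p_k/q_k = 87/4
k=3  a_k=1  p_k/q_k = 109/5
k=4  a_k=6  p_k/q_k = 741/34
k=5  a_k=2  p_k/q_k = 1591/73
…
k=7  a_k=1  p_k/q_k = 11878/545
k=8  a_k=3  p_k/q_k = 45921/2107
k=9  a_k=1  p_k/q_k = 57799/2652
(x₁, y₁) = (57799, 2652);  57799² − 475·2652² = 1 ✓

57799 2652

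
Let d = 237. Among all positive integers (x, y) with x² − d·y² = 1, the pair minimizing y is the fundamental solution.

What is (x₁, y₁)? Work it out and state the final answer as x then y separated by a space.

d=237: √d = [15; 2,1,1,7,10,7,1,1,2,30] (ℓ=10, even), read p_9/q_9
step 0: (15, 1)  from 15·(1,0) + (0,1)
step 1: (31, 2)  from 2·(15,1) + (1,0)
…
step 3: (77, 5)  from 1·(46,3) + (31,2)
step 4: (585, 38)  from 7·(77,5) + (46,3)
…
step 7: (48001, 3118)  from 1·(42074,2733) + (5927,385)
step 8: (90075, 5851)  from 1·(48001,3118) + (42074,2733)
step 9: (228151, 14820)  from 2·(90075,5851) + (48001,3118)
fundamental: x₁=228151, y₁=14820  (since 52052878801 − 237·219632400 = 1)

228151 14820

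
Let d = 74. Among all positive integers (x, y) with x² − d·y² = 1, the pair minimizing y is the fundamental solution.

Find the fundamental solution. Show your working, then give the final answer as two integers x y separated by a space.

√74 = [8; 1,1,1,1,16, …], period ℓ=5 (odd) → k=9
i=0: a=8 ⇒ p=8, q=1
…
i=3: a=1 ⇒ p=26, q=3
…
i=8: a=1 ⇒ p=2228, q=259
i=9: a=1 ⇒ p=3699, q=430
fundamental: x₁=3699, y₁=430  (since 13682601 − 74·184900 = 1)

3699 430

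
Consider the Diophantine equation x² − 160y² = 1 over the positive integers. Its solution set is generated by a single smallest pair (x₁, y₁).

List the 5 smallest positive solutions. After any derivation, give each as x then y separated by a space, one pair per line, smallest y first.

721 57
1039681 82194
1499219281 118523691
2161873163521 170911080228
3117419602578001 246453659165085

d=160: √d = [12; 1,1,1,5,1,1,1,24] (ℓ=8, even), read p_7/q_7
a_0=12:  p_0=12·1+0=12,  q_0=12·0+1=1
…
a_3=1:  p_3=1·25+13=38,  q_3=1·2+1=3
a_4=5:  p_4=5·38+25=215,  q_4=5·3+2=17
…
a_6=1:  p_6=1·253+215=468,  q_6=1·20+17=37
a_7=1:  p_7=1·468+253=721,  q_7=1·37+20=57
fundamental: x₁=721, y₁=57  (since 519841 − 160·3249 = 1)
n=2: (721,57)∘(721,57) = (721·721+160·57·57, 721·57+57·721) = (1039681,82194)
n=3: (1039681,82194)∘(721,57) = (721·1039681+160·57·82194, 721·82194+57·1039681) = (1499219281,118523691)
n=4: (1499219281,118523691)∘(721,57) = (721·1499219281+160·57·118523691, 721·118523691+57·1499219281) = (2161873163521,170911080228)
n=5: (2161873163521,170911080228)∘(721,57) = (721·2161873163521+160·57·170911080228, 721·170911080228+57·2161873163521) = (3117419602578001,246453659165085)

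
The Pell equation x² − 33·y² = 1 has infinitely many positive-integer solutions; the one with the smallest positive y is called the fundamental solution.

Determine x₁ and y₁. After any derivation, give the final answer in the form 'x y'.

d=33: √d = [5; 1,2,1,10] (ℓ=4, even), read p_3/q_3
i=0: a=5 ⇒ p=5, q=1
i=1: a=1 ⇒ p=6, q=1
i=2: a=2 ⇒ p=17, q=3
i=3: a=1 ⇒ p=23, q=4
(x₁, y₁) = (23, 4);  23² − 33·4² = 1 ✓

23 4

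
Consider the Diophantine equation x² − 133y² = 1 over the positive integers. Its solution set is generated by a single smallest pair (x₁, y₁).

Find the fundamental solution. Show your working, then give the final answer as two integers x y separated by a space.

d=133: √d = [11; 1,1,7,5,1,…,1,1,22] (ℓ=16, even), read p_15/q_15
i=0: a=11 ⇒ p=11, q=1
i=1: a=1 ⇒ p=12, q=1
i=2: a=1 ⇒ p=23, q=2
i=3: a=7 ⇒ p=173, q=15
i=4: a=5 ⇒ p=888, q=77
i=5: a=1 ⇒ p=1061, q=92
i=6: a=1 ⇒ p=1949, q=169
…
i=9: a=1 ⇒ p=10979, q=952
…
i=12: a=5 ⇒ p=168583, q=14618
i=13: a=7 ⇒ p=1210008, q=104921
i=14: a=1 ⇒ p=1378591, q=119539
i=15: a=1 ⇒ p=2588599, q=224460
fundamental: x₁=2588599, y₁=224460  (since 6700844782801 − 133·50382291600 = 1)

2588599 224460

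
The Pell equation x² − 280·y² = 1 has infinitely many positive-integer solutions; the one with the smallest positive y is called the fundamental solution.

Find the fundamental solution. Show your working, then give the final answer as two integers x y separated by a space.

251 15

[16; 1,2,1,2,1,32] for √280; ℓ=6 ⇒ convergent index 5
a_0=16:  p_0=16·1+0=16,  q_0=16·0+1=1
a_1=1:  p_1=1·16+1=17,  q_1=1·1+0=1
…
a_3=1:  p_3=1·50+17=67,  q_3=1·3+1=4
a_4=2:  p_4=2·67+50=184,  q_4=2·4+3=11
a_5=1:  p_5=1·184+67=251,  q_5=1·11+4=15
→ (251, 15).  Check: 251²=63001, 280·15²=63000, difference 1.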